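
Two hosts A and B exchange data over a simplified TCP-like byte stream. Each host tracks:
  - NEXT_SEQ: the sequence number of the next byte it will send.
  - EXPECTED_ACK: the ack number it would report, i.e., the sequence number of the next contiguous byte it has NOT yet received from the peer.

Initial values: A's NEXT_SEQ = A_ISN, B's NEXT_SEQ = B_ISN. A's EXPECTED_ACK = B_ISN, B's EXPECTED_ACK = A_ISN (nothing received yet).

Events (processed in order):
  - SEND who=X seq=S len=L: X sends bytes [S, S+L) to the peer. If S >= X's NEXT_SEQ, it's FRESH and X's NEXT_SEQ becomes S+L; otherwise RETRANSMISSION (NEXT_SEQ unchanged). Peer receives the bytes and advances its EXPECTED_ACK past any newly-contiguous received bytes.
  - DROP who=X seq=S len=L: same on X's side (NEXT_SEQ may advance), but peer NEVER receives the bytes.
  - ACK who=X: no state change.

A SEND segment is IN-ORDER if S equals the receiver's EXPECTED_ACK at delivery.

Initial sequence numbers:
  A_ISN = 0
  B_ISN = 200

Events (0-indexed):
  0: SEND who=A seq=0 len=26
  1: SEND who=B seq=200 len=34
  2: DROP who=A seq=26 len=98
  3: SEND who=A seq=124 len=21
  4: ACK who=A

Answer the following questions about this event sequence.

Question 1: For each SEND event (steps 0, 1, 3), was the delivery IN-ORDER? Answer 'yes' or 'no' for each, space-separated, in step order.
Step 0: SEND seq=0 -> in-order
Step 1: SEND seq=200 -> in-order
Step 3: SEND seq=124 -> out-of-order

Answer: yes yes no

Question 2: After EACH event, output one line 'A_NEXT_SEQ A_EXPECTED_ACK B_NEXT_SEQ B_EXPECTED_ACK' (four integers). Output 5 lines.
26 200 200 26
26 234 234 26
124 234 234 26
145 234 234 26
145 234 234 26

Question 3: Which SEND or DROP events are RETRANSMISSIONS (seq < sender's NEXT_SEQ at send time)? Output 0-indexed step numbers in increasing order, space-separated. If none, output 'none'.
Answer: none

Derivation:
Step 0: SEND seq=0 -> fresh
Step 1: SEND seq=200 -> fresh
Step 2: DROP seq=26 -> fresh
Step 3: SEND seq=124 -> fresh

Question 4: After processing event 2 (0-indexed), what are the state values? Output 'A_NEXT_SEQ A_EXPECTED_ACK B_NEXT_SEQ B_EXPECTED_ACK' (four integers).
After event 0: A_seq=26 A_ack=200 B_seq=200 B_ack=26
After event 1: A_seq=26 A_ack=234 B_seq=234 B_ack=26
After event 2: A_seq=124 A_ack=234 B_seq=234 B_ack=26

124 234 234 26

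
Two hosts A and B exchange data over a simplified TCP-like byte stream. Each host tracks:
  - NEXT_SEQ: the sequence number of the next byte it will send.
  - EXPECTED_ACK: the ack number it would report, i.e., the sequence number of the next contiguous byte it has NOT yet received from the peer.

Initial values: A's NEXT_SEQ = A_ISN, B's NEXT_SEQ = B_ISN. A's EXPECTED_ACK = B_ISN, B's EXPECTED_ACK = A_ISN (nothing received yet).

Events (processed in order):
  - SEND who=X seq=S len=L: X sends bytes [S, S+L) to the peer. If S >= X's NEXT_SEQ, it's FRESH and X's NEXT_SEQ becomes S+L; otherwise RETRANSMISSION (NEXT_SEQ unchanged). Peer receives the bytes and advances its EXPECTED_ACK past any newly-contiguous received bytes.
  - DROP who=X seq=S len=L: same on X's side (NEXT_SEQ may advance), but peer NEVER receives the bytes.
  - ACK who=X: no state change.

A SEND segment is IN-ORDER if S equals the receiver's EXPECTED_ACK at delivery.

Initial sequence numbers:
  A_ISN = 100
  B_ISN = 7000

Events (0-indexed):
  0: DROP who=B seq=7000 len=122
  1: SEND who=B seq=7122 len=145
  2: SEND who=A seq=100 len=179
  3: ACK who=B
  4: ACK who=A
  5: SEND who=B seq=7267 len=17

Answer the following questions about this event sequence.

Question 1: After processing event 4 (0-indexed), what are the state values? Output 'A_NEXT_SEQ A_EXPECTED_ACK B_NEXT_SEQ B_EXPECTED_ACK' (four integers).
After event 0: A_seq=100 A_ack=7000 B_seq=7122 B_ack=100
After event 1: A_seq=100 A_ack=7000 B_seq=7267 B_ack=100
After event 2: A_seq=279 A_ack=7000 B_seq=7267 B_ack=279
After event 3: A_seq=279 A_ack=7000 B_seq=7267 B_ack=279
After event 4: A_seq=279 A_ack=7000 B_seq=7267 B_ack=279

279 7000 7267 279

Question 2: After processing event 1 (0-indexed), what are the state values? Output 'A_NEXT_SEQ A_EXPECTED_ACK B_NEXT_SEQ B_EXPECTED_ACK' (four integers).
After event 0: A_seq=100 A_ack=7000 B_seq=7122 B_ack=100
After event 1: A_seq=100 A_ack=7000 B_seq=7267 B_ack=100

100 7000 7267 100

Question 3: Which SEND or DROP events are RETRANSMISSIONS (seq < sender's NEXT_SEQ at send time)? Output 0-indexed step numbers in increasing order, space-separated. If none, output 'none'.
Step 0: DROP seq=7000 -> fresh
Step 1: SEND seq=7122 -> fresh
Step 2: SEND seq=100 -> fresh
Step 5: SEND seq=7267 -> fresh

Answer: none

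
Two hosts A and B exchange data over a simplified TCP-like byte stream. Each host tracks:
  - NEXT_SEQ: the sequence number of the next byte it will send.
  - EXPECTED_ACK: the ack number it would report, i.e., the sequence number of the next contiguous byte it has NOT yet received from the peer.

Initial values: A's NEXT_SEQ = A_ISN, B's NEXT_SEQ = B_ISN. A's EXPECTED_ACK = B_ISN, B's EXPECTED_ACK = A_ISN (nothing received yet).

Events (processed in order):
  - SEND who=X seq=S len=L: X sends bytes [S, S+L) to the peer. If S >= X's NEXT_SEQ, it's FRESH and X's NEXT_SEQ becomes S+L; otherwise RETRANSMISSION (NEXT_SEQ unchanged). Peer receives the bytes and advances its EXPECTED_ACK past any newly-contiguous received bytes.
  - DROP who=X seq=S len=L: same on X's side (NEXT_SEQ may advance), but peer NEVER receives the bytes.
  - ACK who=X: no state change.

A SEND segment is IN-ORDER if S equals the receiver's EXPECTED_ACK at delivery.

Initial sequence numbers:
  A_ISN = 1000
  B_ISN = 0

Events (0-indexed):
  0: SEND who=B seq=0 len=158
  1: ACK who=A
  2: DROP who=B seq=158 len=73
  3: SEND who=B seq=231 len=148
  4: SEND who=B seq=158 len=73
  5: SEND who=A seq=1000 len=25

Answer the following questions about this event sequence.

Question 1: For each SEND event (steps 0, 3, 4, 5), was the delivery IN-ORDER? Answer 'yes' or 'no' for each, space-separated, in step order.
Step 0: SEND seq=0 -> in-order
Step 3: SEND seq=231 -> out-of-order
Step 4: SEND seq=158 -> in-order
Step 5: SEND seq=1000 -> in-order

Answer: yes no yes yes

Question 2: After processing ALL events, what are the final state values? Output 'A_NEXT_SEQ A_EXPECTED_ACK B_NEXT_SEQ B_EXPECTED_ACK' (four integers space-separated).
After event 0: A_seq=1000 A_ack=158 B_seq=158 B_ack=1000
After event 1: A_seq=1000 A_ack=158 B_seq=158 B_ack=1000
After event 2: A_seq=1000 A_ack=158 B_seq=231 B_ack=1000
After event 3: A_seq=1000 A_ack=158 B_seq=379 B_ack=1000
After event 4: A_seq=1000 A_ack=379 B_seq=379 B_ack=1000
After event 5: A_seq=1025 A_ack=379 B_seq=379 B_ack=1025

Answer: 1025 379 379 1025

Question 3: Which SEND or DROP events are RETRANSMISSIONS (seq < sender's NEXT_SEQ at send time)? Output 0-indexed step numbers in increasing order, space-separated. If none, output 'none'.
Step 0: SEND seq=0 -> fresh
Step 2: DROP seq=158 -> fresh
Step 3: SEND seq=231 -> fresh
Step 4: SEND seq=158 -> retransmit
Step 5: SEND seq=1000 -> fresh

Answer: 4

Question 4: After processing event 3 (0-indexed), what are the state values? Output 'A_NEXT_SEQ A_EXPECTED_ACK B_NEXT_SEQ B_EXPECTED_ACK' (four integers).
After event 0: A_seq=1000 A_ack=158 B_seq=158 B_ack=1000
After event 1: A_seq=1000 A_ack=158 B_seq=158 B_ack=1000
After event 2: A_seq=1000 A_ack=158 B_seq=231 B_ack=1000
After event 3: A_seq=1000 A_ack=158 B_seq=379 B_ack=1000

1000 158 379 1000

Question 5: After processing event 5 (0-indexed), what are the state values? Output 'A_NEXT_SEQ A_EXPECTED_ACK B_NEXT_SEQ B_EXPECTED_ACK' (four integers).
After event 0: A_seq=1000 A_ack=158 B_seq=158 B_ack=1000
After event 1: A_seq=1000 A_ack=158 B_seq=158 B_ack=1000
After event 2: A_seq=1000 A_ack=158 B_seq=231 B_ack=1000
After event 3: A_seq=1000 A_ack=158 B_seq=379 B_ack=1000
After event 4: A_seq=1000 A_ack=379 B_seq=379 B_ack=1000
After event 5: A_seq=1025 A_ack=379 B_seq=379 B_ack=1025

1025 379 379 1025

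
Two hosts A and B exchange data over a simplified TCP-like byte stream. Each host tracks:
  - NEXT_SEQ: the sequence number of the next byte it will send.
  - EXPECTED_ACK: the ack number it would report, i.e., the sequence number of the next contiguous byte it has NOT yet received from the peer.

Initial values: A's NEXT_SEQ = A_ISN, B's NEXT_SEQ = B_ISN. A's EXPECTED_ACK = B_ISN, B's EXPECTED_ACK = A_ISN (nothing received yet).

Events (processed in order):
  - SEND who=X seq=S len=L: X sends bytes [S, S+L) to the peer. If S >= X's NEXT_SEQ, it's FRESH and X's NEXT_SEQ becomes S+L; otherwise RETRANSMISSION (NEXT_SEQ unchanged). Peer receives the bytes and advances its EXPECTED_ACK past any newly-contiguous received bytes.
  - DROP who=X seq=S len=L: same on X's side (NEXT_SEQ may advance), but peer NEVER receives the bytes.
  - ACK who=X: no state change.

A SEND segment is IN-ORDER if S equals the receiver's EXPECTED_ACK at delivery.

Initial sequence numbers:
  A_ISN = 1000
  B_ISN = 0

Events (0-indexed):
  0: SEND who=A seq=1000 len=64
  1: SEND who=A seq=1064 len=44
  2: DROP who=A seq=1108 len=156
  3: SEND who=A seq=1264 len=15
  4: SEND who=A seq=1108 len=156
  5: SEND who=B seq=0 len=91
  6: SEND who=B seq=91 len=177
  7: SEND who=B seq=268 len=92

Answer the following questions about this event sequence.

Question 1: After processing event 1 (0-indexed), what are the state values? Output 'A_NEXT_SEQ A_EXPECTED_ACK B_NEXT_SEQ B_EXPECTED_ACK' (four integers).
After event 0: A_seq=1064 A_ack=0 B_seq=0 B_ack=1064
After event 1: A_seq=1108 A_ack=0 B_seq=0 B_ack=1108

1108 0 0 1108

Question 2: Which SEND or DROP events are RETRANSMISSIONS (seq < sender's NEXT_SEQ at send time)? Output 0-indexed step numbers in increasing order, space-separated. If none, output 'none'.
Step 0: SEND seq=1000 -> fresh
Step 1: SEND seq=1064 -> fresh
Step 2: DROP seq=1108 -> fresh
Step 3: SEND seq=1264 -> fresh
Step 4: SEND seq=1108 -> retransmit
Step 5: SEND seq=0 -> fresh
Step 6: SEND seq=91 -> fresh
Step 7: SEND seq=268 -> fresh

Answer: 4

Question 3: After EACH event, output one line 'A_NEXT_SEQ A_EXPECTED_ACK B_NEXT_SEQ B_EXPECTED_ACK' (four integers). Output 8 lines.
1064 0 0 1064
1108 0 0 1108
1264 0 0 1108
1279 0 0 1108
1279 0 0 1279
1279 91 91 1279
1279 268 268 1279
1279 360 360 1279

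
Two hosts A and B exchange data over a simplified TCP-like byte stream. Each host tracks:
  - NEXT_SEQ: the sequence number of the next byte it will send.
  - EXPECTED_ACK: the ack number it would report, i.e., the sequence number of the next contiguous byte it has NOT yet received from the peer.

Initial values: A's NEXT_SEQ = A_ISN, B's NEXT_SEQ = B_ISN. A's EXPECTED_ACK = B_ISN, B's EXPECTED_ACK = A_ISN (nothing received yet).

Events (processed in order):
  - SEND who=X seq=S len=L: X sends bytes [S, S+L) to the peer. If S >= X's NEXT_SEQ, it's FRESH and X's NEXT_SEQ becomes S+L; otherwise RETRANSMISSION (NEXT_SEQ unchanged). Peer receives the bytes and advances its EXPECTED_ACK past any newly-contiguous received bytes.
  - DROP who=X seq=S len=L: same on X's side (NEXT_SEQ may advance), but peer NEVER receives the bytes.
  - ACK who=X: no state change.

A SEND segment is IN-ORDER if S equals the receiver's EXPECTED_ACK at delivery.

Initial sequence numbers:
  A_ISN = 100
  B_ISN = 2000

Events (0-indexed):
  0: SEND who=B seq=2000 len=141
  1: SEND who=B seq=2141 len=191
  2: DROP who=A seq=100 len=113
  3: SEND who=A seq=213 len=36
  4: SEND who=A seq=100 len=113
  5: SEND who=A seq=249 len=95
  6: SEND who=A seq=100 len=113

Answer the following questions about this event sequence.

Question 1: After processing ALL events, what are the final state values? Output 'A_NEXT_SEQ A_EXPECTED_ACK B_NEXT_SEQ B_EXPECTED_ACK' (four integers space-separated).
After event 0: A_seq=100 A_ack=2141 B_seq=2141 B_ack=100
After event 1: A_seq=100 A_ack=2332 B_seq=2332 B_ack=100
After event 2: A_seq=213 A_ack=2332 B_seq=2332 B_ack=100
After event 3: A_seq=249 A_ack=2332 B_seq=2332 B_ack=100
After event 4: A_seq=249 A_ack=2332 B_seq=2332 B_ack=249
After event 5: A_seq=344 A_ack=2332 B_seq=2332 B_ack=344
After event 6: A_seq=344 A_ack=2332 B_seq=2332 B_ack=344

Answer: 344 2332 2332 344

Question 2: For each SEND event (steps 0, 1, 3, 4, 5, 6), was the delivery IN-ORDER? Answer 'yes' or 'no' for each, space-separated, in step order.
Answer: yes yes no yes yes no

Derivation:
Step 0: SEND seq=2000 -> in-order
Step 1: SEND seq=2141 -> in-order
Step 3: SEND seq=213 -> out-of-order
Step 4: SEND seq=100 -> in-order
Step 5: SEND seq=249 -> in-order
Step 6: SEND seq=100 -> out-of-order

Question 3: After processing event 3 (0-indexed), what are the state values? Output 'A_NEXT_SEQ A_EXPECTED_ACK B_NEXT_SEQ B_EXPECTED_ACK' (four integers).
After event 0: A_seq=100 A_ack=2141 B_seq=2141 B_ack=100
After event 1: A_seq=100 A_ack=2332 B_seq=2332 B_ack=100
After event 2: A_seq=213 A_ack=2332 B_seq=2332 B_ack=100
After event 3: A_seq=249 A_ack=2332 B_seq=2332 B_ack=100

249 2332 2332 100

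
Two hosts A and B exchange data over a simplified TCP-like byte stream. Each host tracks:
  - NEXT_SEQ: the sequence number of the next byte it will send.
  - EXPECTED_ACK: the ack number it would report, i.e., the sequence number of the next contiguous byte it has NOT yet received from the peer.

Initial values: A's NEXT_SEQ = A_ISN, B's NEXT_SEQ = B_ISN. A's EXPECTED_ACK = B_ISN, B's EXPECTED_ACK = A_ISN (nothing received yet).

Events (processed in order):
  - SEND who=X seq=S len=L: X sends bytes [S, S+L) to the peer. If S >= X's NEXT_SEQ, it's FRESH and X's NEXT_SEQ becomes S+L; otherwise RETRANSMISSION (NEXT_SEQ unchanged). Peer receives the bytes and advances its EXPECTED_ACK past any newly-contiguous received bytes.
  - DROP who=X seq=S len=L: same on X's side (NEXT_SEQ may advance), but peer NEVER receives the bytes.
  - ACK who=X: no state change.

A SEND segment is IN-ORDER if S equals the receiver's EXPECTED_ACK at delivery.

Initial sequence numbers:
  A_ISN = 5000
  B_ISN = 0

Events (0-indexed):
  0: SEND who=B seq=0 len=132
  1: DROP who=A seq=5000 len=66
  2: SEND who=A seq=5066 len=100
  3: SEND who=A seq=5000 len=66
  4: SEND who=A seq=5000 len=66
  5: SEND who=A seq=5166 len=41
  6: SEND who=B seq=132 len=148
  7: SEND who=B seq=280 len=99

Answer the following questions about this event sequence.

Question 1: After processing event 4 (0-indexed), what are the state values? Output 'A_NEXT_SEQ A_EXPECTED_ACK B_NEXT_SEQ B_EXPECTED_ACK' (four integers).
After event 0: A_seq=5000 A_ack=132 B_seq=132 B_ack=5000
After event 1: A_seq=5066 A_ack=132 B_seq=132 B_ack=5000
After event 2: A_seq=5166 A_ack=132 B_seq=132 B_ack=5000
After event 3: A_seq=5166 A_ack=132 B_seq=132 B_ack=5166
After event 4: A_seq=5166 A_ack=132 B_seq=132 B_ack=5166

5166 132 132 5166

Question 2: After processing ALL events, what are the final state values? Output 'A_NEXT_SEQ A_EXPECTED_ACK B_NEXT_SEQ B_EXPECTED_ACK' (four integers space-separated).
Answer: 5207 379 379 5207

Derivation:
After event 0: A_seq=5000 A_ack=132 B_seq=132 B_ack=5000
After event 1: A_seq=5066 A_ack=132 B_seq=132 B_ack=5000
After event 2: A_seq=5166 A_ack=132 B_seq=132 B_ack=5000
After event 3: A_seq=5166 A_ack=132 B_seq=132 B_ack=5166
After event 4: A_seq=5166 A_ack=132 B_seq=132 B_ack=5166
After event 5: A_seq=5207 A_ack=132 B_seq=132 B_ack=5207
After event 6: A_seq=5207 A_ack=280 B_seq=280 B_ack=5207
After event 7: A_seq=5207 A_ack=379 B_seq=379 B_ack=5207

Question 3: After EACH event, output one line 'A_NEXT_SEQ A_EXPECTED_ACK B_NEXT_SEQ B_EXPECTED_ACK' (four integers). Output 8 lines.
5000 132 132 5000
5066 132 132 5000
5166 132 132 5000
5166 132 132 5166
5166 132 132 5166
5207 132 132 5207
5207 280 280 5207
5207 379 379 5207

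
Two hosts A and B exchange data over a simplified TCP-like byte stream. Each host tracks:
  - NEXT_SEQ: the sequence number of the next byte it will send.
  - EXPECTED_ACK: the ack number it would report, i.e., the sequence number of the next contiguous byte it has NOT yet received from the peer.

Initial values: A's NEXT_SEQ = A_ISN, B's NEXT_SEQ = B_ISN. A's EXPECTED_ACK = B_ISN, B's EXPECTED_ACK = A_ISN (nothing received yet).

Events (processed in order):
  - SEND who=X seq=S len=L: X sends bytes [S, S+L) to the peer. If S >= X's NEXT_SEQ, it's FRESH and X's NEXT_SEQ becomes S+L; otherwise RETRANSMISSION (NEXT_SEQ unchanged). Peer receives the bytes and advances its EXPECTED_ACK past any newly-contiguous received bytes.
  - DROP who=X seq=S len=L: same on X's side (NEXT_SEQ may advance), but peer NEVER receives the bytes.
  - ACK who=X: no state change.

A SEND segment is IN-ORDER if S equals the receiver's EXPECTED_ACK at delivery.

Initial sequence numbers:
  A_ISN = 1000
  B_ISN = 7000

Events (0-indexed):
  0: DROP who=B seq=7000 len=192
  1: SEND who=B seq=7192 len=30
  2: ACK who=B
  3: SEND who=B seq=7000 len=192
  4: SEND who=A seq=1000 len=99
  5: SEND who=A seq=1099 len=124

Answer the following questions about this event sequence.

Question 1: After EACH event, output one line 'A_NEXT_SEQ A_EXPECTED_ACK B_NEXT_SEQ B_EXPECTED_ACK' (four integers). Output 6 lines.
1000 7000 7192 1000
1000 7000 7222 1000
1000 7000 7222 1000
1000 7222 7222 1000
1099 7222 7222 1099
1223 7222 7222 1223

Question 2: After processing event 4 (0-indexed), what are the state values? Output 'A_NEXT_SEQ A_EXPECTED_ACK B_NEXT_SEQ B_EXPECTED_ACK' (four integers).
After event 0: A_seq=1000 A_ack=7000 B_seq=7192 B_ack=1000
After event 1: A_seq=1000 A_ack=7000 B_seq=7222 B_ack=1000
After event 2: A_seq=1000 A_ack=7000 B_seq=7222 B_ack=1000
After event 3: A_seq=1000 A_ack=7222 B_seq=7222 B_ack=1000
After event 4: A_seq=1099 A_ack=7222 B_seq=7222 B_ack=1099

1099 7222 7222 1099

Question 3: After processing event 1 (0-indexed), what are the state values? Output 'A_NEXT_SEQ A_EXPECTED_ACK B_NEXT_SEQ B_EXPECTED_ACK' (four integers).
After event 0: A_seq=1000 A_ack=7000 B_seq=7192 B_ack=1000
After event 1: A_seq=1000 A_ack=7000 B_seq=7222 B_ack=1000

1000 7000 7222 1000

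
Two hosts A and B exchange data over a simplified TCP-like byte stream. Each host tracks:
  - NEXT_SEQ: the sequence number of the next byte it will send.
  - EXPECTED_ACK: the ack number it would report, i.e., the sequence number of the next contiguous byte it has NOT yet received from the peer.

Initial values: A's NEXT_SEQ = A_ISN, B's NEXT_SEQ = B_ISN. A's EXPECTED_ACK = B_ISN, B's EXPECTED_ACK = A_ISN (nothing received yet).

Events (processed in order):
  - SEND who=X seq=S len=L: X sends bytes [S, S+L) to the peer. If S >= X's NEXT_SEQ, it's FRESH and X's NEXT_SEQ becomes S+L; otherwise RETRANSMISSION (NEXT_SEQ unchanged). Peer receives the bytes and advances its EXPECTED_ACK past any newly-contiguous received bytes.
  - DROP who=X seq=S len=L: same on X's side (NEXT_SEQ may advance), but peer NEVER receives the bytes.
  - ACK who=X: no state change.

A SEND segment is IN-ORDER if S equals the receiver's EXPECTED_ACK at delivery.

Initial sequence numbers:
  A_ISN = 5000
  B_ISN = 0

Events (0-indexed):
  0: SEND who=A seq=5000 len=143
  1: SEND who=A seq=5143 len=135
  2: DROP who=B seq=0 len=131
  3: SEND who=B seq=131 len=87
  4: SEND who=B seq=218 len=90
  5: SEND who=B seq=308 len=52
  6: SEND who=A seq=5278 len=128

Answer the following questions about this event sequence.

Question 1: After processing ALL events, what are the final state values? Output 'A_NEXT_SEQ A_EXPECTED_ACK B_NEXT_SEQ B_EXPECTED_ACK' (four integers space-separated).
After event 0: A_seq=5143 A_ack=0 B_seq=0 B_ack=5143
After event 1: A_seq=5278 A_ack=0 B_seq=0 B_ack=5278
After event 2: A_seq=5278 A_ack=0 B_seq=131 B_ack=5278
After event 3: A_seq=5278 A_ack=0 B_seq=218 B_ack=5278
After event 4: A_seq=5278 A_ack=0 B_seq=308 B_ack=5278
After event 5: A_seq=5278 A_ack=0 B_seq=360 B_ack=5278
After event 6: A_seq=5406 A_ack=0 B_seq=360 B_ack=5406

Answer: 5406 0 360 5406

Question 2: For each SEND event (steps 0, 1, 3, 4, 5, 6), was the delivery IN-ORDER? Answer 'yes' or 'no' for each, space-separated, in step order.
Step 0: SEND seq=5000 -> in-order
Step 1: SEND seq=5143 -> in-order
Step 3: SEND seq=131 -> out-of-order
Step 4: SEND seq=218 -> out-of-order
Step 5: SEND seq=308 -> out-of-order
Step 6: SEND seq=5278 -> in-order

Answer: yes yes no no no yes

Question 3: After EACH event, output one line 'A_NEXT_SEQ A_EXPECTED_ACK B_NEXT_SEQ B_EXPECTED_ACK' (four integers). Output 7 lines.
5143 0 0 5143
5278 0 0 5278
5278 0 131 5278
5278 0 218 5278
5278 0 308 5278
5278 0 360 5278
5406 0 360 5406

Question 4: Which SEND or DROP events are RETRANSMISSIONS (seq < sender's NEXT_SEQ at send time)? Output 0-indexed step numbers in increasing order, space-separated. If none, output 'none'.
Step 0: SEND seq=5000 -> fresh
Step 1: SEND seq=5143 -> fresh
Step 2: DROP seq=0 -> fresh
Step 3: SEND seq=131 -> fresh
Step 4: SEND seq=218 -> fresh
Step 5: SEND seq=308 -> fresh
Step 6: SEND seq=5278 -> fresh

Answer: none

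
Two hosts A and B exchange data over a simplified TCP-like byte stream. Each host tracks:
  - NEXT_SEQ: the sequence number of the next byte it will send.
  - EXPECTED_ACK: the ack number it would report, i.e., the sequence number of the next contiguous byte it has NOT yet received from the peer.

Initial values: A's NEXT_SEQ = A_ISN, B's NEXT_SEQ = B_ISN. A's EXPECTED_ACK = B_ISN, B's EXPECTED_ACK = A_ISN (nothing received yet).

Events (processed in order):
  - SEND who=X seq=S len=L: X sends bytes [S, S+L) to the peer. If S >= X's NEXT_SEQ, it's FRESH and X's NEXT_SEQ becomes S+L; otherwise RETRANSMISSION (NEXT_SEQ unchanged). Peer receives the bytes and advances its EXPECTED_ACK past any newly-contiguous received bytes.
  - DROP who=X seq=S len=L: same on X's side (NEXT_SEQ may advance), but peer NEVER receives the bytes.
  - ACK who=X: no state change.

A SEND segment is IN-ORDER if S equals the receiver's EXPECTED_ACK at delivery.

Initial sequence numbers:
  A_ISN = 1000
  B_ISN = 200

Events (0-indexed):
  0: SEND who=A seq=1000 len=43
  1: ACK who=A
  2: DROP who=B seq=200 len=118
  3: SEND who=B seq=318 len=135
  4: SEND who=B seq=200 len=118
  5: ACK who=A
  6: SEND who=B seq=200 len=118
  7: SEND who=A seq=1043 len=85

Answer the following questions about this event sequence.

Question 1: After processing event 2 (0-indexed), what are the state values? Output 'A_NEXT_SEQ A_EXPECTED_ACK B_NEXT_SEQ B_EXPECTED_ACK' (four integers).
After event 0: A_seq=1043 A_ack=200 B_seq=200 B_ack=1043
After event 1: A_seq=1043 A_ack=200 B_seq=200 B_ack=1043
After event 2: A_seq=1043 A_ack=200 B_seq=318 B_ack=1043

1043 200 318 1043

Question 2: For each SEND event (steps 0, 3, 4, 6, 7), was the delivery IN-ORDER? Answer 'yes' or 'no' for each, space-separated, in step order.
Answer: yes no yes no yes

Derivation:
Step 0: SEND seq=1000 -> in-order
Step 3: SEND seq=318 -> out-of-order
Step 4: SEND seq=200 -> in-order
Step 6: SEND seq=200 -> out-of-order
Step 7: SEND seq=1043 -> in-order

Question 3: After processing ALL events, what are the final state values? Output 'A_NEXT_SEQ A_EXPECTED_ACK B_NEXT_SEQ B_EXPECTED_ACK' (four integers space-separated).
Answer: 1128 453 453 1128

Derivation:
After event 0: A_seq=1043 A_ack=200 B_seq=200 B_ack=1043
After event 1: A_seq=1043 A_ack=200 B_seq=200 B_ack=1043
After event 2: A_seq=1043 A_ack=200 B_seq=318 B_ack=1043
After event 3: A_seq=1043 A_ack=200 B_seq=453 B_ack=1043
After event 4: A_seq=1043 A_ack=453 B_seq=453 B_ack=1043
After event 5: A_seq=1043 A_ack=453 B_seq=453 B_ack=1043
After event 6: A_seq=1043 A_ack=453 B_seq=453 B_ack=1043
After event 7: A_seq=1128 A_ack=453 B_seq=453 B_ack=1128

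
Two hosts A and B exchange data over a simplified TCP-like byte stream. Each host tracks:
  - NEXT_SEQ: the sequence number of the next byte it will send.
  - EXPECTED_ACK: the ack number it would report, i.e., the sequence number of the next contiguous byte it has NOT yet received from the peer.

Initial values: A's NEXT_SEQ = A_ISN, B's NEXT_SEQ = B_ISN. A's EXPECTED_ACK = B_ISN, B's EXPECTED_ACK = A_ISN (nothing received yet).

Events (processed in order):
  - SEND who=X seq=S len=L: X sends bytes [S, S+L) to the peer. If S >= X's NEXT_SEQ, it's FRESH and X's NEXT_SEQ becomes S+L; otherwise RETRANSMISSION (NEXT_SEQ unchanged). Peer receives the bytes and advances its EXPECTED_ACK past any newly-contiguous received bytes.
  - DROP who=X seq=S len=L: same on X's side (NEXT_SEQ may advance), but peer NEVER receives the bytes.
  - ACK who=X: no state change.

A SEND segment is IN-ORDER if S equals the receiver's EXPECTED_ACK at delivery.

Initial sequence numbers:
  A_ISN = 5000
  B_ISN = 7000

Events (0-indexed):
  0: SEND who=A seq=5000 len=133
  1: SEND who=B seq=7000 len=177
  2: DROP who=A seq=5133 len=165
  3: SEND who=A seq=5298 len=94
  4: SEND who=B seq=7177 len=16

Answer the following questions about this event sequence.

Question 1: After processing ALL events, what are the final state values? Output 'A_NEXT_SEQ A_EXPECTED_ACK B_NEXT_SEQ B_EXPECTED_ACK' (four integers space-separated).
Answer: 5392 7193 7193 5133

Derivation:
After event 0: A_seq=5133 A_ack=7000 B_seq=7000 B_ack=5133
After event 1: A_seq=5133 A_ack=7177 B_seq=7177 B_ack=5133
After event 2: A_seq=5298 A_ack=7177 B_seq=7177 B_ack=5133
After event 3: A_seq=5392 A_ack=7177 B_seq=7177 B_ack=5133
After event 4: A_seq=5392 A_ack=7193 B_seq=7193 B_ack=5133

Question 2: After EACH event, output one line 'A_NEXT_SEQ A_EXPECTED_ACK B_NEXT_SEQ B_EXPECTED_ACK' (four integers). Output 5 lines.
5133 7000 7000 5133
5133 7177 7177 5133
5298 7177 7177 5133
5392 7177 7177 5133
5392 7193 7193 5133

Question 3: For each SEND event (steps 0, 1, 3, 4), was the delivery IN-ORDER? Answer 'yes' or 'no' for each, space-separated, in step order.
Answer: yes yes no yes

Derivation:
Step 0: SEND seq=5000 -> in-order
Step 1: SEND seq=7000 -> in-order
Step 3: SEND seq=5298 -> out-of-order
Step 4: SEND seq=7177 -> in-order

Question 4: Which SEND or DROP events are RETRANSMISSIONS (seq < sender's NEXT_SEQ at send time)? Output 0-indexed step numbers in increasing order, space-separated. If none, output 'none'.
Step 0: SEND seq=5000 -> fresh
Step 1: SEND seq=7000 -> fresh
Step 2: DROP seq=5133 -> fresh
Step 3: SEND seq=5298 -> fresh
Step 4: SEND seq=7177 -> fresh

Answer: none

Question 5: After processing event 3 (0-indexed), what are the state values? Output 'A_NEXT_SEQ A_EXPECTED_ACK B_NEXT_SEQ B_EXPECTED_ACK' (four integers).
After event 0: A_seq=5133 A_ack=7000 B_seq=7000 B_ack=5133
After event 1: A_seq=5133 A_ack=7177 B_seq=7177 B_ack=5133
After event 2: A_seq=5298 A_ack=7177 B_seq=7177 B_ack=5133
After event 3: A_seq=5392 A_ack=7177 B_seq=7177 B_ack=5133

5392 7177 7177 5133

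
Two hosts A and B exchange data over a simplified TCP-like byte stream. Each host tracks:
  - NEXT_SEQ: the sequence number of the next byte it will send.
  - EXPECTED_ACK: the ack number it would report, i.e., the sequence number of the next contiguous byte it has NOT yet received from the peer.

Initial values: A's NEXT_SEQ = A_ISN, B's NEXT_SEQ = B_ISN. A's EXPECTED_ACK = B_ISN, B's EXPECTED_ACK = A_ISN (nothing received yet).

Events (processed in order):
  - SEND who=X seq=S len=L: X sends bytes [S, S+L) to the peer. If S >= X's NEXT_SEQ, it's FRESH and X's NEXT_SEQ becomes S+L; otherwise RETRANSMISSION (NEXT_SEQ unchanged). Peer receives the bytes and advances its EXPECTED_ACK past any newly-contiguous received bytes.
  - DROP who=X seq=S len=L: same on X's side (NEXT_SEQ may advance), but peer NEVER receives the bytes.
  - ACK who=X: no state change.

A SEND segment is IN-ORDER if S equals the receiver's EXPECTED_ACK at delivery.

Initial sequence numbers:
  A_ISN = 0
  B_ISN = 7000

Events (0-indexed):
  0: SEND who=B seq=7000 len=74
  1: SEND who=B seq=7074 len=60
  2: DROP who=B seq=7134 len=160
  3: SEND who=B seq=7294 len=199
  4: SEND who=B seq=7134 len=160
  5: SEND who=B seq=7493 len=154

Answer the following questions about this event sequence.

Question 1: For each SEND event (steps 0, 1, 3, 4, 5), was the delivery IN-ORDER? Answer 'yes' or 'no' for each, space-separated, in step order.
Step 0: SEND seq=7000 -> in-order
Step 1: SEND seq=7074 -> in-order
Step 3: SEND seq=7294 -> out-of-order
Step 4: SEND seq=7134 -> in-order
Step 5: SEND seq=7493 -> in-order

Answer: yes yes no yes yes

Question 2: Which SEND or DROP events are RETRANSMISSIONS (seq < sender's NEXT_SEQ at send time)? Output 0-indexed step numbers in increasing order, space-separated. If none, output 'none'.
Step 0: SEND seq=7000 -> fresh
Step 1: SEND seq=7074 -> fresh
Step 2: DROP seq=7134 -> fresh
Step 3: SEND seq=7294 -> fresh
Step 4: SEND seq=7134 -> retransmit
Step 5: SEND seq=7493 -> fresh

Answer: 4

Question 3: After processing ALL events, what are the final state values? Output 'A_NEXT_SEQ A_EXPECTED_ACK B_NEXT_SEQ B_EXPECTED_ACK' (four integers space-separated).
After event 0: A_seq=0 A_ack=7074 B_seq=7074 B_ack=0
After event 1: A_seq=0 A_ack=7134 B_seq=7134 B_ack=0
After event 2: A_seq=0 A_ack=7134 B_seq=7294 B_ack=0
After event 3: A_seq=0 A_ack=7134 B_seq=7493 B_ack=0
After event 4: A_seq=0 A_ack=7493 B_seq=7493 B_ack=0
After event 5: A_seq=0 A_ack=7647 B_seq=7647 B_ack=0

Answer: 0 7647 7647 0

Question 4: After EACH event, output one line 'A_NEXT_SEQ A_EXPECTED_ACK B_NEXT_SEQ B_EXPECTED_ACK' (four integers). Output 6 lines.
0 7074 7074 0
0 7134 7134 0
0 7134 7294 0
0 7134 7493 0
0 7493 7493 0
0 7647 7647 0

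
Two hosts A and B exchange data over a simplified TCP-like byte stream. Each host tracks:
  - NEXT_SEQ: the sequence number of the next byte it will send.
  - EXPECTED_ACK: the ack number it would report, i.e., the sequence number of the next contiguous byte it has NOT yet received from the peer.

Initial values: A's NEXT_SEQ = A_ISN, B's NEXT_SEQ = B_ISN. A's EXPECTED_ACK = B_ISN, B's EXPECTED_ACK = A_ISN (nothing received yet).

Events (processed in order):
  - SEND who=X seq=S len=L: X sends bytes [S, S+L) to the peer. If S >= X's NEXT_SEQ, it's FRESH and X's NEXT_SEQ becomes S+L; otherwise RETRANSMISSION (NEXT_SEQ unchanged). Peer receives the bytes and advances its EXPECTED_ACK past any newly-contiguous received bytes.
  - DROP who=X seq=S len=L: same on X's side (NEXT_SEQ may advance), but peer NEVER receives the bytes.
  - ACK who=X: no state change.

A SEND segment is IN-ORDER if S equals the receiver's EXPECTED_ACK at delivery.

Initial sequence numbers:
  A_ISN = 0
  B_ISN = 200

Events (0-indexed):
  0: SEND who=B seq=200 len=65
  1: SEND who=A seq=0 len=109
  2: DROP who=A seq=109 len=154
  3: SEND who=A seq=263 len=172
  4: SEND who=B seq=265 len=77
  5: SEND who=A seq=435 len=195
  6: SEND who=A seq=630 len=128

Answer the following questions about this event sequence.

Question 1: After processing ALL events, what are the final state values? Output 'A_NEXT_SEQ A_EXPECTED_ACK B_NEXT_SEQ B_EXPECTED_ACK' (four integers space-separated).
Answer: 758 342 342 109

Derivation:
After event 0: A_seq=0 A_ack=265 B_seq=265 B_ack=0
After event 1: A_seq=109 A_ack=265 B_seq=265 B_ack=109
After event 2: A_seq=263 A_ack=265 B_seq=265 B_ack=109
After event 3: A_seq=435 A_ack=265 B_seq=265 B_ack=109
After event 4: A_seq=435 A_ack=342 B_seq=342 B_ack=109
After event 5: A_seq=630 A_ack=342 B_seq=342 B_ack=109
After event 6: A_seq=758 A_ack=342 B_seq=342 B_ack=109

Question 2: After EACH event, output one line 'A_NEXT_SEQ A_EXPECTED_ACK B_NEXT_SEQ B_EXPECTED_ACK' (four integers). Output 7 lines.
0 265 265 0
109 265 265 109
263 265 265 109
435 265 265 109
435 342 342 109
630 342 342 109
758 342 342 109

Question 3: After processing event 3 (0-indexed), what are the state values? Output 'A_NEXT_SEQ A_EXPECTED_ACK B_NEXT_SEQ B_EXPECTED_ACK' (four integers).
After event 0: A_seq=0 A_ack=265 B_seq=265 B_ack=0
After event 1: A_seq=109 A_ack=265 B_seq=265 B_ack=109
After event 2: A_seq=263 A_ack=265 B_seq=265 B_ack=109
After event 3: A_seq=435 A_ack=265 B_seq=265 B_ack=109

435 265 265 109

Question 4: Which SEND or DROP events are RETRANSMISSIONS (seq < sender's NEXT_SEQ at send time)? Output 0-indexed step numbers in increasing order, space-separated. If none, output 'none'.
Answer: none

Derivation:
Step 0: SEND seq=200 -> fresh
Step 1: SEND seq=0 -> fresh
Step 2: DROP seq=109 -> fresh
Step 3: SEND seq=263 -> fresh
Step 4: SEND seq=265 -> fresh
Step 5: SEND seq=435 -> fresh
Step 6: SEND seq=630 -> fresh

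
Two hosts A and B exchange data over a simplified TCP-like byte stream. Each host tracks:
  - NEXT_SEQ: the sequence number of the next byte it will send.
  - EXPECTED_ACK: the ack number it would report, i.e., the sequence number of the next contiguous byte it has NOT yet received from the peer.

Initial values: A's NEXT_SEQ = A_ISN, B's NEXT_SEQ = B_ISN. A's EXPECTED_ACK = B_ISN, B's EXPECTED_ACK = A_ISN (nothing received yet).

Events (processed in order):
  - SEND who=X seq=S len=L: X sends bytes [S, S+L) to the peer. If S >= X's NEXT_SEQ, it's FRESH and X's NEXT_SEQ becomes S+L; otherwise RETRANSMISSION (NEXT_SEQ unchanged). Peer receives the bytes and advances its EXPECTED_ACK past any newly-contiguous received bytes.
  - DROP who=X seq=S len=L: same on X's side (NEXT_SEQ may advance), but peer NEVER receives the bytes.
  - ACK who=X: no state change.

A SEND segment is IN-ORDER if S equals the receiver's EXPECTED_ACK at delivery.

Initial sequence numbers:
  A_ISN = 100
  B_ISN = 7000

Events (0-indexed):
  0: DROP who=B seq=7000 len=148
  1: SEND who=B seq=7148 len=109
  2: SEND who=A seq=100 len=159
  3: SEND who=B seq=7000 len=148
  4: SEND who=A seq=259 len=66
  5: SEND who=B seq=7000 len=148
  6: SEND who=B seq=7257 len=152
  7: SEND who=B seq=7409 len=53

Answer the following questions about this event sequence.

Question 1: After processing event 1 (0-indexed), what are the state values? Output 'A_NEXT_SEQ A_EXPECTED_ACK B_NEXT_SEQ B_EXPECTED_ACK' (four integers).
After event 0: A_seq=100 A_ack=7000 B_seq=7148 B_ack=100
After event 1: A_seq=100 A_ack=7000 B_seq=7257 B_ack=100

100 7000 7257 100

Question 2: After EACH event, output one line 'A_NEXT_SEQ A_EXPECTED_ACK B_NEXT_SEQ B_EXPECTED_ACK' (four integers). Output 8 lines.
100 7000 7148 100
100 7000 7257 100
259 7000 7257 259
259 7257 7257 259
325 7257 7257 325
325 7257 7257 325
325 7409 7409 325
325 7462 7462 325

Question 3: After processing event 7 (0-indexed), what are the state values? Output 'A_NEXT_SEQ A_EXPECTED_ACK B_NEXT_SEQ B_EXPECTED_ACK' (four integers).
After event 0: A_seq=100 A_ack=7000 B_seq=7148 B_ack=100
After event 1: A_seq=100 A_ack=7000 B_seq=7257 B_ack=100
After event 2: A_seq=259 A_ack=7000 B_seq=7257 B_ack=259
After event 3: A_seq=259 A_ack=7257 B_seq=7257 B_ack=259
After event 4: A_seq=325 A_ack=7257 B_seq=7257 B_ack=325
After event 5: A_seq=325 A_ack=7257 B_seq=7257 B_ack=325
After event 6: A_seq=325 A_ack=7409 B_seq=7409 B_ack=325
After event 7: A_seq=325 A_ack=7462 B_seq=7462 B_ack=325

325 7462 7462 325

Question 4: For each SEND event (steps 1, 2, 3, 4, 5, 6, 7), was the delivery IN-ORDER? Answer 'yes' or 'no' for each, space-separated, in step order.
Answer: no yes yes yes no yes yes

Derivation:
Step 1: SEND seq=7148 -> out-of-order
Step 2: SEND seq=100 -> in-order
Step 3: SEND seq=7000 -> in-order
Step 4: SEND seq=259 -> in-order
Step 5: SEND seq=7000 -> out-of-order
Step 6: SEND seq=7257 -> in-order
Step 7: SEND seq=7409 -> in-order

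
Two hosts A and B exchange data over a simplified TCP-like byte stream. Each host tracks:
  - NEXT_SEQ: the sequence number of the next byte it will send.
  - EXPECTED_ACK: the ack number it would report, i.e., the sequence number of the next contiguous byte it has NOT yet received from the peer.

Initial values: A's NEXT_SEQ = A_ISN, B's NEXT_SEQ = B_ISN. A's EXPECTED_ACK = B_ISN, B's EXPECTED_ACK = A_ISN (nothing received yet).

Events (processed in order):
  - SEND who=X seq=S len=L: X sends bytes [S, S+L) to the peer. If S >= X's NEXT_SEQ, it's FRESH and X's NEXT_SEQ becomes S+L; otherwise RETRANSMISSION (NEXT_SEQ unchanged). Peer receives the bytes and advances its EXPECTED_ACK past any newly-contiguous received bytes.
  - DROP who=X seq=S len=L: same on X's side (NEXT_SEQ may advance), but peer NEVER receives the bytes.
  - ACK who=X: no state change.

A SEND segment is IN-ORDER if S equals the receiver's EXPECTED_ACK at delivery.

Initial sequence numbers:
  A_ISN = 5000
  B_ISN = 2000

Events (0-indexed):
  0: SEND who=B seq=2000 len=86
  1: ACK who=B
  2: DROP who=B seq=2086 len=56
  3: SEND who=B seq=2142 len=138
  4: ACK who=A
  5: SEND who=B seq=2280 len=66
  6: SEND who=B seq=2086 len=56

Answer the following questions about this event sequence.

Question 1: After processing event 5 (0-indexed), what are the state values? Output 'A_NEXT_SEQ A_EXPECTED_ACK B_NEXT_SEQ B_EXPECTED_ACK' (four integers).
After event 0: A_seq=5000 A_ack=2086 B_seq=2086 B_ack=5000
After event 1: A_seq=5000 A_ack=2086 B_seq=2086 B_ack=5000
After event 2: A_seq=5000 A_ack=2086 B_seq=2142 B_ack=5000
After event 3: A_seq=5000 A_ack=2086 B_seq=2280 B_ack=5000
After event 4: A_seq=5000 A_ack=2086 B_seq=2280 B_ack=5000
After event 5: A_seq=5000 A_ack=2086 B_seq=2346 B_ack=5000

5000 2086 2346 5000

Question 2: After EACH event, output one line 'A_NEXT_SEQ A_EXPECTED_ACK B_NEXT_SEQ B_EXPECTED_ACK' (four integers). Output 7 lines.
5000 2086 2086 5000
5000 2086 2086 5000
5000 2086 2142 5000
5000 2086 2280 5000
5000 2086 2280 5000
5000 2086 2346 5000
5000 2346 2346 5000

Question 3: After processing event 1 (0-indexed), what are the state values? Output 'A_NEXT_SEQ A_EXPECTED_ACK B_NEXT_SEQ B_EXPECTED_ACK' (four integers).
After event 0: A_seq=5000 A_ack=2086 B_seq=2086 B_ack=5000
After event 1: A_seq=5000 A_ack=2086 B_seq=2086 B_ack=5000

5000 2086 2086 5000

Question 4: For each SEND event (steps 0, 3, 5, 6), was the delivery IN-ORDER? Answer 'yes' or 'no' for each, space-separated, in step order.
Answer: yes no no yes

Derivation:
Step 0: SEND seq=2000 -> in-order
Step 3: SEND seq=2142 -> out-of-order
Step 5: SEND seq=2280 -> out-of-order
Step 6: SEND seq=2086 -> in-order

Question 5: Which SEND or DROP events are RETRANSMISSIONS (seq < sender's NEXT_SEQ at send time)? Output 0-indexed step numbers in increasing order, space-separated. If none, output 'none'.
Answer: 6

Derivation:
Step 0: SEND seq=2000 -> fresh
Step 2: DROP seq=2086 -> fresh
Step 3: SEND seq=2142 -> fresh
Step 5: SEND seq=2280 -> fresh
Step 6: SEND seq=2086 -> retransmit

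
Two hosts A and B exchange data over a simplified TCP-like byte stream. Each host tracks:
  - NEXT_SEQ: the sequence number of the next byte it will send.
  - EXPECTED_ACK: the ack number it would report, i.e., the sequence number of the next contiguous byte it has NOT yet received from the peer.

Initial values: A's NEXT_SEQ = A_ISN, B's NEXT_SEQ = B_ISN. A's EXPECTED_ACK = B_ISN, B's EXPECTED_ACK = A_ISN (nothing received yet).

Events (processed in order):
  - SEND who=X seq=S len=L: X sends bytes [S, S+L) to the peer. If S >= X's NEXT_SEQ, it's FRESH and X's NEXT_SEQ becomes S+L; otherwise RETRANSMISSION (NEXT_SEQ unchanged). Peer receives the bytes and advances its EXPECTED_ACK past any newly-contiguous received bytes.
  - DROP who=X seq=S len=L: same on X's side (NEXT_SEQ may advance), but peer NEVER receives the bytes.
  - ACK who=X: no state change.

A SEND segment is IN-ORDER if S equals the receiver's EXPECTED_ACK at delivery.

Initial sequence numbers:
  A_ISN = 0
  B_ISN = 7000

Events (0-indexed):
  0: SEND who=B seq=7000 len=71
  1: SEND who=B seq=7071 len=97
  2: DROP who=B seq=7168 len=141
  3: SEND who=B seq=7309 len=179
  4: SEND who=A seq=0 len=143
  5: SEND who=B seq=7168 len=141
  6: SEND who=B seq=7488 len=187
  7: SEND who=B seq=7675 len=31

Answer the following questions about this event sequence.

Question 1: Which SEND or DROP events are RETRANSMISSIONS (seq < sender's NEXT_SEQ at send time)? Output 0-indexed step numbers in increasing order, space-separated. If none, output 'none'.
Step 0: SEND seq=7000 -> fresh
Step 1: SEND seq=7071 -> fresh
Step 2: DROP seq=7168 -> fresh
Step 3: SEND seq=7309 -> fresh
Step 4: SEND seq=0 -> fresh
Step 5: SEND seq=7168 -> retransmit
Step 6: SEND seq=7488 -> fresh
Step 7: SEND seq=7675 -> fresh

Answer: 5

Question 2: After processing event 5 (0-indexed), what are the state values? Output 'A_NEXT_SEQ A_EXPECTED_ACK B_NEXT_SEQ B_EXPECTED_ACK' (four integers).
After event 0: A_seq=0 A_ack=7071 B_seq=7071 B_ack=0
After event 1: A_seq=0 A_ack=7168 B_seq=7168 B_ack=0
After event 2: A_seq=0 A_ack=7168 B_seq=7309 B_ack=0
After event 3: A_seq=0 A_ack=7168 B_seq=7488 B_ack=0
After event 4: A_seq=143 A_ack=7168 B_seq=7488 B_ack=143
After event 5: A_seq=143 A_ack=7488 B_seq=7488 B_ack=143

143 7488 7488 143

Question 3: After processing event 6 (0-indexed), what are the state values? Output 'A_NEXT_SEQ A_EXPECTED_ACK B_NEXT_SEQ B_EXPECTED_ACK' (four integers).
After event 0: A_seq=0 A_ack=7071 B_seq=7071 B_ack=0
After event 1: A_seq=0 A_ack=7168 B_seq=7168 B_ack=0
After event 2: A_seq=0 A_ack=7168 B_seq=7309 B_ack=0
After event 3: A_seq=0 A_ack=7168 B_seq=7488 B_ack=0
After event 4: A_seq=143 A_ack=7168 B_seq=7488 B_ack=143
After event 5: A_seq=143 A_ack=7488 B_seq=7488 B_ack=143
After event 6: A_seq=143 A_ack=7675 B_seq=7675 B_ack=143

143 7675 7675 143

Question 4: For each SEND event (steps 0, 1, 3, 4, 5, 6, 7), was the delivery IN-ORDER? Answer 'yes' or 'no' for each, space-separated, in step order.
Answer: yes yes no yes yes yes yes

Derivation:
Step 0: SEND seq=7000 -> in-order
Step 1: SEND seq=7071 -> in-order
Step 3: SEND seq=7309 -> out-of-order
Step 4: SEND seq=0 -> in-order
Step 5: SEND seq=7168 -> in-order
Step 6: SEND seq=7488 -> in-order
Step 7: SEND seq=7675 -> in-order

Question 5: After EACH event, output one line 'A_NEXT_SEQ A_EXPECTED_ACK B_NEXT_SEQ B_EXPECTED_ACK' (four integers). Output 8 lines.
0 7071 7071 0
0 7168 7168 0
0 7168 7309 0
0 7168 7488 0
143 7168 7488 143
143 7488 7488 143
143 7675 7675 143
143 7706 7706 143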